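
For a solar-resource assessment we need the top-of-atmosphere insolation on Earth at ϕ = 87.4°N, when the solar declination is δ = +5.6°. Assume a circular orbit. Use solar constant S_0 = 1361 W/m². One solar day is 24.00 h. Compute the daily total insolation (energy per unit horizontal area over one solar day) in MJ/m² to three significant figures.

11.5 MJ/m²

cos h₀ = −tan(+87.4°) tan(+5.600°) = -2.1592 ≤ −1 ⇒ polar day, h₀ = π.
Bracket: h₀ sin ϕ sin δ + cos ϕ cos δ sin h₀ = 3.1416×0.99897×0.09758 + 0.04536×0.99523×0.00000 = 0.306242 + 0.000000 = 0.306242.
Q̄ = (S_0/π) × [bracket] = (1361/π) × 0.306242 = 132.67 W/m².
Daily total = Q̄ × 24.00 h × 3600 s/h = 132.67 × 24.00 × 3600 / 10⁶ = 11.46 MJ/m².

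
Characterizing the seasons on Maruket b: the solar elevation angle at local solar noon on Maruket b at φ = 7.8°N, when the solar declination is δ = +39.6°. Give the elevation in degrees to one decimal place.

58.2°

At local noon the hour angle is zero, so the zenith angle equals |φ − δ| = |+7.8° − (+39.600°)| = 31.800°.
Elevation = 90° − 31.800° = 58.2°.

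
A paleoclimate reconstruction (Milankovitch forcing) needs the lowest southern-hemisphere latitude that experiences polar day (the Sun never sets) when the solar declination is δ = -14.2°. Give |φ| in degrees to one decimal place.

|φ| = 75.8°

Polar day requires cos H₀ = −tan φ tan δ ≤ −1, i.e. tan φ tan δ ≥ 1.
The boundary is |tan φ| · |tan δ| = 1, so |φ| = 90° − |δ| = 90° − 14.2° = 75.8° in the southern hemisphere.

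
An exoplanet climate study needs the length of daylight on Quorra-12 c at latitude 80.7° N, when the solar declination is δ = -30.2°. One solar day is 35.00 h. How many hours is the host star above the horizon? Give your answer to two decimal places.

0.00 h

cos h₀ = −tan ϕ · tan δ = 3.5541 ≥ 1, so the host star never rises (polar night) and h₀ = 0.
Daylight = 2h₀/(2π) × 35.00 h = (0.0000/π) × 35.00 = 0.00 h.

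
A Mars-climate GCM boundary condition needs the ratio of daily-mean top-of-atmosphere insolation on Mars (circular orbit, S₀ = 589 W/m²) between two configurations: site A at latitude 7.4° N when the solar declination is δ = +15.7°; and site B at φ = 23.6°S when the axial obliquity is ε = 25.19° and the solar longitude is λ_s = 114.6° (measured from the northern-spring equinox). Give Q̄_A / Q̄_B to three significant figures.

Q̄_A / Q̄_B ≈ 1.64

— Configuration A (φ=+7.4°):
cos H₀ = −tan(+7.4°) tan(+15.700°) = -0.0365, H₀ = 1.6073 rad.
Bracket: H₀ sin φ sin δ + cos φ cos δ sin H₀ = 1.6073×0.12880×0.27060 + 0.99167×0.96269×0.99933 = 0.056020 + 0.954031 = 1.010051.
Q̄ = (S₀/π) × [bracket] = (589/π) × 1.010051 = 189.37 W/m².
— Configuration B (φ=-23.6°):
Solar declination: sin δ = sin ε · sin λ_s = sin 25.19° × sin 114.6° = 0.38699, so δ = +22.767°.
cos H₀ = −tan(-23.6°) tan(+22.767°) = 0.1834, H₀ = 1.3864 rad.
Bracket: H₀ sin φ sin δ + cos φ cos δ sin H₀ = 1.3864×-0.40035×0.38699 + 0.91636×0.92208×0.98305 = -0.214797 + 0.830635 = 0.615838.
Q̄ = (S₀/π) × [bracket] = (589/π) × 0.615838 = 115.46 W/m².
Ratio Q̄_A / Q̄_B = 189.37 / 115.46 = 1.640.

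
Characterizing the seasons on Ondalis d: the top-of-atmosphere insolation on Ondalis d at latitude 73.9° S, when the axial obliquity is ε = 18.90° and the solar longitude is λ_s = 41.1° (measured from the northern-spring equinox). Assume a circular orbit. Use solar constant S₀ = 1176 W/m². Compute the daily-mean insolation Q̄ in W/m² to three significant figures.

Solar declination: sin δ = sin ε · sin λ_s = sin 18.90° × sin 41.1° = 0.21294, so δ = +12.294°.
cos H₀ = −tan(-73.9°) tan(+12.294°) = 0.7550, H₀ = 0.7151 rad.
Bracket: H₀ sin φ sin δ + cos φ cos δ sin H₀ = 0.7151×-0.96078×0.21294 + 0.27731×0.97707×0.65567 = -0.146301 + 0.177655 = 0.031354.
Q̄ = (S₀/π) × [bracket] = (1176/π) × 0.031354 = 11.74 W/m².

Q̄ ≈ 11.7 W/m²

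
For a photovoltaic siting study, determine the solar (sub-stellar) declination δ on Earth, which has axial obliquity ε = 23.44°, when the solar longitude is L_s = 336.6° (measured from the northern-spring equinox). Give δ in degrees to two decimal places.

δ = -9.09°

sin δ = sin ε · sin L_s = sin 23.44° × sin 336.6° = -0.157981.
δ = arcsin(-0.157981) = -9.09°.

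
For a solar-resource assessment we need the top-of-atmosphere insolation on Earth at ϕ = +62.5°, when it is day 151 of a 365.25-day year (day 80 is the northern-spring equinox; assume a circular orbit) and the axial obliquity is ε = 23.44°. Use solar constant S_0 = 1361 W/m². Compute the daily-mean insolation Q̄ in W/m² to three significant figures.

Q̄ ≈ 470 W/m²

Solar longitude: L_s = 360° × (151 − 80)/365.25 = 69.979°.
sin δ = sin 23.44° × sin 69.979° = 0.37375, so δ = +21.947°.
cos h₀ = −tan(+62.5°) tan(+21.947°) = -0.7741, h₀ = 2.4560 rad.
Bracket: h₀ sin ϕ sin δ + cos ϕ cos δ sin h₀ = 2.4560×0.88701×0.37375 + 0.46175×0.92753×0.63311 = 0.814213 + 0.271153 = 1.085366.
Q̄ = (S_0/π) × [bracket] = (1361/π) × 1.085366 = 470.2 W/m².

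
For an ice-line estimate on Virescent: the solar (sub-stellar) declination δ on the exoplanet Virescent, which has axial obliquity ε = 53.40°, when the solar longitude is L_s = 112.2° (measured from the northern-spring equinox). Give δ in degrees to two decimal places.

sin δ = sin ε · sin L_s = sin 53.40° × sin 112.2° = 0.743305.
δ = arcsin(0.743305) = +48.01°.

δ = +48.01°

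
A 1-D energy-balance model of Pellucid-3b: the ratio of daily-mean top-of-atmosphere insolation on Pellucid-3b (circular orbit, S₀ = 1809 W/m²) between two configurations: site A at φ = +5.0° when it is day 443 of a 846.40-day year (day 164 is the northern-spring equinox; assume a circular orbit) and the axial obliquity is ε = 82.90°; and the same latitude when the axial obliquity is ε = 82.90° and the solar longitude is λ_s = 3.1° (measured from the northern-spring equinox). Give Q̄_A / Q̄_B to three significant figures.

Q̄_A / Q̄_B ≈ 0.614

— Configuration A (φ=+5.0°):
Solar longitude: λ_s = 360° × (443 − 164)/846.40 = 118.667°.
sin δ = sin 82.90° × sin 118.667° = 0.87069, so δ = +60.539°.
cos H₀ = −tan(+5.0°) tan(+60.539°) = -0.1549, H₀ = 1.7263 rad.
Bracket: H₀ sin φ sin δ + cos φ cos δ sin H₀ = 1.7263×0.08716×0.87069 + 0.99619×0.49183×0.98793 = 0.131008 + 0.484042 = 0.615050.
Q̄ = (S₀/π) × [bracket] = (1809/π) × 0.615050 = 354.16 W/m².
— Configuration B (φ=+5.0°):
Solar declination: sin δ = sin ε · sin λ_s = sin 82.90° × sin 3.1° = 0.05366, so δ = +3.076°.
cos H₀ = −tan(+5.0°) tan(+3.076°) = -0.0047, H₀ = 1.5755 rad.
Bracket: H₀ sin φ sin δ + cos φ cos δ sin H₀ = 1.5755×0.08716×0.05366 + 0.99619×0.99856×0.99999 = 0.007369 + 0.994746 = 1.002115.
Q̄ = (S₀/π) × [bracket] = (1809/π) × 1.002115 = 577.04 W/m².
Ratio Q̄_A / Q̄_B = 354.16 / 577.04 = 0.6138.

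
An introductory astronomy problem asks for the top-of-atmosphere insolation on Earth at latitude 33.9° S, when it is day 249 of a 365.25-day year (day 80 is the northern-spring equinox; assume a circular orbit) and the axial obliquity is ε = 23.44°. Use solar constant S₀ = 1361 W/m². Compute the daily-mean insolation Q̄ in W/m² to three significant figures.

Q̄ ≈ 324 W/m²

Solar longitude: λ_s = 360° × (249 − 80)/365.25 = 166.571°.
sin δ = sin 23.44° × sin 166.571° = 0.09238, so δ = +5.301°.
cos H₀ = −tan(-33.9°) tan(+5.301°) = 0.0623, H₀ = 1.5084 rad.
Bracket: H₀ sin φ sin δ + cos φ cos δ sin H₀ = 1.5084×-0.55775×0.09238 + 0.83001×0.99572×0.99805 = -0.077720 + 0.824846 = 0.747126.
Q̄ = (S₀/π) × [bracket] = (1361/π) × 0.747126 = 323.7 W/m².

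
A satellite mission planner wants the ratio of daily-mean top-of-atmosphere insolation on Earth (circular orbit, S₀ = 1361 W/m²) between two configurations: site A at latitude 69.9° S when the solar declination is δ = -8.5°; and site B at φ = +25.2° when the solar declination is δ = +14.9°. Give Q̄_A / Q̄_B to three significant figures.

Q̄_A / Q̄_B ≈ 0.557

— Configuration A (φ=-69.9°):
cos H₀ = −tan(-69.9°) tan(-8.500°) = -0.4084, H₀ = 1.9915 rad.
Bracket: H₀ sin φ sin δ + cos φ cos δ sin H₀ = 1.9915×-0.93909×-0.14781 + 0.34366×0.98902×0.91281 = 0.276434 + 0.310252 = 0.586686.
Q̄ = (S₀/π) × [bracket] = (1361/π) × 0.586686 = 254.16 W/m².
— Configuration B (φ=+25.2°):
cos H₀ = −tan(+25.2°) tan(+14.900°) = -0.1252, H₀ = 1.6963 rad.
Bracket: H₀ sin φ sin δ + cos φ cos δ sin H₀ = 1.6963×0.42578×0.25713 + 0.90483×0.96638×0.99213 = 0.185712 + 0.867528 = 1.053240.
Q̄ = (S₀/π) × [bracket] = (1361/π) × 1.053240 = 456.28 W/m².
Ratio Q̄_A / Q̄_B = 254.16 / 456.28 = 0.5570.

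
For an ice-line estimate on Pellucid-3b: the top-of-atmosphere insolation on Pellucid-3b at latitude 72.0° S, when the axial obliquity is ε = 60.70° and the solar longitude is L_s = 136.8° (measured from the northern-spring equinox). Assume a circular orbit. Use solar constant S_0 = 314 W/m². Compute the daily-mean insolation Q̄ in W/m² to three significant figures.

Solar declination: sin δ = sin ε · sin L_s = sin 60.70° × sin 136.8° = 0.59697, so δ = +36.653°.
cos h₀ = −tan(-72.0°) tan(+36.653°) = 2.2901 ≥ 1 ⇒ polar night, h₀ = 0 and Q̄ = 0.

Q̄ ≈ 0.00 W/m²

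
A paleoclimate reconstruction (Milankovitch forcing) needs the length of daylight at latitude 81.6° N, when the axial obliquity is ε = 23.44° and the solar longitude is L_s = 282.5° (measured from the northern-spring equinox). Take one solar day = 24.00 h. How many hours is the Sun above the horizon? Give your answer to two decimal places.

0.00 h

Solar declination: sin δ = sin ε · sin L_s = sin 23.44° × sin 282.5° = -0.38836, so δ = -22.852°.
cos h₀ = −tan ϕ · tan δ = 2.8540 ≥ 1, so the Sun never rises (polar night) and h₀ = 0.
Daylight = 2h₀/(2π) × 24.00 h = (0.0000/π) × 24.00 = 0.00 h.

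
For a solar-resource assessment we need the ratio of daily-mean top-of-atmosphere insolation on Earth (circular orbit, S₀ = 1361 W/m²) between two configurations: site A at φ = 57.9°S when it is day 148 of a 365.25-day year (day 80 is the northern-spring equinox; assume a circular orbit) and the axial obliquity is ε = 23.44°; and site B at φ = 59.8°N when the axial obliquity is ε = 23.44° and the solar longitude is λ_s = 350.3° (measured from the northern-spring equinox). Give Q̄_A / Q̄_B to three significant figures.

— Configuration A (φ=-57.9°):
Solar longitude: λ_s = 360° × (148 − 80)/365.25 = 67.023°.
sin δ = sin 23.44° × sin 67.023° = 0.36623, so δ = +21.483°.
cos H₀ = −tan(-57.9°) tan(+21.483°) = 0.6274, H₀ = 0.8926 rad.
Bracket: H₀ sin φ sin δ + cos φ cos δ sin H₀ = 0.8926×-0.84712×0.36623 + 0.53140×0.93053×0.77869 = -0.276921 + 0.385049 = 0.108128.
Q̄ = (S₀/π) × [bracket] = (1361/π) × 0.108128 = 46.843 W/m².
— Configuration B (φ=+59.8°):
Solar declination: sin δ = sin ε · sin λ_s = sin 23.44° × sin 350.3° = -0.06702, so δ = -3.843°.
cos H₀ = −tan(+59.8°) tan(-3.843°) = 0.1154, H₀ = 1.4551 rad.
Bracket: H₀ sin φ sin δ + cos φ cos δ sin H₀ = 1.4551×0.86427×-0.06702 + 0.50302×0.99775×0.99332 = -0.084284 + 0.498536 = 0.414252.
Q̄ = (S₀/π) × [bracket] = (1361/π) × 0.414252 = 179.46 W/m².
Ratio Q̄_A / Q̄_B = 46.843 / 179.46 = 0.2610.

Q̄_A / Q̄_B ≈ 0.261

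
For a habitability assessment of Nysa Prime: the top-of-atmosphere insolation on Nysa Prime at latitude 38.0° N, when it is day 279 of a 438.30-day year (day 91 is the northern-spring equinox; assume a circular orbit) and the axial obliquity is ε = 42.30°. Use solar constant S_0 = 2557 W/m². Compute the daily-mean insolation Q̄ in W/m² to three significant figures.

Solar longitude: L_s = 360° × (279 − 91)/438.30 = 154.415°.
sin δ = sin 42.30° × sin 154.415° = 0.29064, so δ = +16.896°.
cos h₀ = −tan(+38.0°) tan(+16.896°) = -0.2373, h₀ = 1.8104 rad.
Bracket: h₀ sin ϕ sin δ + cos ϕ cos δ sin h₀ = 1.8104×0.61566×0.29064 + 0.78801×0.95683×0.97143 = 0.323945 + 0.732450 = 1.056395.
Q̄ = (S_0/π) × [bracket] = (2557/π) × 1.056395 = 859.8 W/m².

Q̄ ≈ 860 W/m²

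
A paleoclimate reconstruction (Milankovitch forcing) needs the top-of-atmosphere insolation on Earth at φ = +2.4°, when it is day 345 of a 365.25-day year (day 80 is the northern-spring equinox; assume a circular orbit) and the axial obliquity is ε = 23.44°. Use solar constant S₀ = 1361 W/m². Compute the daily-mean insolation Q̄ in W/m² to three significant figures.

Q̄ ≈ 387 W/m²

Solar longitude: λ_s = 360° × (345 − 80)/365.25 = 261.191°.
sin δ = sin 23.44° × sin 261.191° = -0.39310, so δ = -23.147°.
cos H₀ = −tan(+2.4°) tan(-23.147°) = 0.0179, H₀ = 1.5529 rad.
Bracket: H₀ sin φ sin δ + cos φ cos δ sin H₀ = 1.5529×0.04188×-0.39310 + 0.99912×0.91950×0.99984 = -0.025565 + 0.918544 = 0.892979.
Q̄ = (S₀/π) × [bracket] = (1361/π) × 0.892979 = 386.9 W/m².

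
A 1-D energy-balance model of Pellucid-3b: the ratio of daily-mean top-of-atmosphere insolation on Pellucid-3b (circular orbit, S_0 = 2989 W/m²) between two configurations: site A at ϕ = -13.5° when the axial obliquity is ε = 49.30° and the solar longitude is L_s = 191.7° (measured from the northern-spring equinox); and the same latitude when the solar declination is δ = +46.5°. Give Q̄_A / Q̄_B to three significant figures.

— Configuration A (ϕ=-13.5°):
Solar declination: sin δ = sin ε · sin L_s = sin 49.30° × sin 191.7° = -0.15374, so δ = -8.844°.
cos h₀ = −tan(-13.5°) tan(-8.844°) = -0.0374, h₀ = 1.6082 rad.
Bracket: h₀ sin ϕ sin δ + cos ϕ cos δ sin h₀ = 1.6082×-0.23345×-0.15374 + 0.97237×0.98811×0.99930 = 0.057719 + 0.960136 = 1.017855.
Q̄ = (S_0/π) × [bracket] = (2989/π) × 1.017855 = 968.42 W/m².
— Configuration B (ϕ=-13.5°):
cos h₀ = −tan(-13.5°) tan(+46.500°) = 0.2530, h₀ = 1.3150 rad.
Bracket: h₀ sin ϕ sin δ + cos ϕ cos δ sin h₀ = 1.3150×-0.23345×0.72537 + 0.97237×0.68835×0.96747 = -0.222679 + 0.647558 = 0.424879.
Q̄ = (S_0/π) × [bracket] = (2989/π) × 0.424879 = 404.24 W/m².
Ratio Q̄_A / Q̄_B = 968.42 / 404.24 = 2.396.

Q̄_A / Q̄_B ≈ 2.40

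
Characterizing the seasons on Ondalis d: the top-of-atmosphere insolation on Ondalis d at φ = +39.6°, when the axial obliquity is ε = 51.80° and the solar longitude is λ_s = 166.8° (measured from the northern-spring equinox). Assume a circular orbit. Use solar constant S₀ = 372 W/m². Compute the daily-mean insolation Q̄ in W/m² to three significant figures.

Q̄ ≈ 112 W/m²

Solar declination: sin δ = sin ε · sin λ_s = sin 51.80° × sin 166.8° = 0.17945, so δ = +10.338°.
cos H₀ = −tan(+39.6°) tan(+10.338°) = -0.1509, H₀ = 1.7223 rad.
Bracket: H₀ sin φ sin δ + cos φ cos δ sin H₀ = 1.7223×0.63742×0.17945 + 0.77051×0.98377×0.98855 = 0.197005 + 0.749325 = 0.946330.
Q̄ = (S₀/π) × [bracket] = (372/π) × 0.946330 = 112.1 W/m².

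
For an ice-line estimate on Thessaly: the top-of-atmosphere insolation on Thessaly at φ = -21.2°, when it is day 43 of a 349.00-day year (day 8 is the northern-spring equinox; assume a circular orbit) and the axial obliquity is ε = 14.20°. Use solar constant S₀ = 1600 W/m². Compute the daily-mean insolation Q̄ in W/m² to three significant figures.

Q̄ ≈ 429 W/m²

Solar longitude: λ_s = 360° × (43 − 8)/349.00 = 36.103°.
sin δ = sin 14.20° × sin 36.103° = 0.14455, so δ = +8.311°.
cos H₀ = −tan(-21.2°) tan(+8.311°) = 0.0567, H₀ = 1.5141 rad.
Bracket: H₀ sin φ sin δ + cos φ cos δ sin H₀ = 1.5141×-0.36162×0.14455 + 0.93232×0.98950×0.99839 = -0.079145 + 0.921045 = 0.841900.
Q̄ = (S₀/π) × [bracket] = (1600/π) × 0.841900 = 428.8 W/m².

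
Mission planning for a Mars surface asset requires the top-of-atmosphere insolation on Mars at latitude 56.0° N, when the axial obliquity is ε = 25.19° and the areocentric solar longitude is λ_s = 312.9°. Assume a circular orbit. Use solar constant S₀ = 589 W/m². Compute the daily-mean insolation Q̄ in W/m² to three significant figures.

Q̄ ≈ 35.5 W/m²

sin δ = sin 25.19° × sin 312.9° = -0.31179, so δ = -18.167°.
cos H₀ = −tan(+56.0°) tan(-18.167°) = 0.4865, H₀ = 1.0627 rad.
Bracket: H₀ sin φ sin δ + cos φ cos δ sin H₀ = 1.0627×0.82904×-0.31179 + 0.55919×0.95015×0.87368 = -0.274693 + 0.464199 = 0.189506.
Q̄ = (S₀/π) × [bracket] = (589/π) × 0.189506 = 35.53 W/m².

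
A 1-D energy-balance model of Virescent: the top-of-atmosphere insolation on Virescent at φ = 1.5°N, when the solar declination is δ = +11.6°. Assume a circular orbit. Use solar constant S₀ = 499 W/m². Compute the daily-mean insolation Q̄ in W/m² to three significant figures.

cos H₀ = −tan(+1.5°) tan(+11.600°) = -0.0054, H₀ = 1.5762 rad.
Bracket: H₀ sin φ sin δ + cos φ cos δ sin H₀ = 1.5762×0.02618×0.20108 + 0.99966×0.97958×0.99999 = 0.008298 + 0.979237 = 0.987535.
Q̄ = (S₀/π) × [bracket] = (499/π) × 0.987535 = 156.9 W/m².

Q̄ ≈ 157 W/m²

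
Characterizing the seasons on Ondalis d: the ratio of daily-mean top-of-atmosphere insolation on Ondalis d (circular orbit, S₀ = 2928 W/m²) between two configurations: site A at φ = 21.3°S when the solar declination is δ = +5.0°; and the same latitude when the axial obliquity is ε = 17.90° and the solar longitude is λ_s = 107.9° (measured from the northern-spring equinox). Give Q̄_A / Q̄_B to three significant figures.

— Configuration A (φ=-21.3°):
cos H₀ = −tan(-21.3°) tan(+5.000°) = 0.0341, H₀ = 1.5367 rad.
Bracket: H₀ sin φ sin δ + cos φ cos δ sin H₀ = 1.5367×-0.36325×0.08716 + 0.93169×0.99619×0.99942 = -0.048653 + 0.927602 = 0.878949.
Q̄ = (S₀/π) × [bracket] = (2928/π) × 0.878949 = 819.19 W/m².
— Configuration B (φ=-21.3°):
Solar declination: sin δ = sin ε · sin λ_s = sin 17.90° × sin 107.9° = 0.29248, so δ = +17.006°.
cos H₀ = −tan(-21.3°) tan(+17.006°) = 0.1192, H₀ = 1.4513 rad.
Bracket: H₀ sin φ sin δ + cos φ cos δ sin H₀ = 1.4513×-0.36325×0.29248 + 0.93169×0.95627×0.99286 = -0.154191 + 0.884586 = 0.730395.
Q̄ = (S₀/π) × [bracket] = (2928/π) × 0.730395 = 680.74 W/m².
Ratio Q̄_A / Q̄_B = 819.19 / 680.74 = 1.203.

Q̄_A / Q̄_B ≈ 1.20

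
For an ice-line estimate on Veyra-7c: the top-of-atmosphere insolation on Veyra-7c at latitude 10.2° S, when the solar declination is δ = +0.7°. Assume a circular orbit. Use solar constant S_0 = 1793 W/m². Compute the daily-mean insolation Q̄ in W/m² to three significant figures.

Q̄ ≈ 560 W/m²

cos h₀ = −tan(-10.2°) tan(+0.700°) = 0.0022, h₀ = 1.5686 rad.
Bracket: h₀ sin ϕ sin δ + cos ϕ cos δ sin h₀ = 1.5686×-0.17708×0.01222 + 0.98420×0.99993×1.00000 = -0.003394 + 0.984131 = 0.980737.
Q̄ = (S_0/π) × [bracket] = (1793/π) × 0.980737 = 559.7 W/m².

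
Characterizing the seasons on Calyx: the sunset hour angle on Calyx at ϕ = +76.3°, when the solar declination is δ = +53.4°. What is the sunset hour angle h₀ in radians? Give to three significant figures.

h₀ = 3.14 rad

Sunrise equation: cos h₀ = −tan ϕ · tan δ = -5.5236 ≤ −1, so the host star never sets (polar day) and h₀ = π.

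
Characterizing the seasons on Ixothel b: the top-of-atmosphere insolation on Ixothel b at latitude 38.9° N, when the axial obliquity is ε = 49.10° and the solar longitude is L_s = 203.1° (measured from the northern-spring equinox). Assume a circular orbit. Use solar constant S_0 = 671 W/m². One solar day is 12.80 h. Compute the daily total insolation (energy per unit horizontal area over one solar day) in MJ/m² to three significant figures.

4.67 MJ/m²

Solar declination: sin δ = sin ε · sin L_s = sin 49.10° × sin 203.1° = -0.29655, so δ = -17.250°.
cos h₀ = −tan(+38.9°) tan(-17.250°) = 0.2506, h₀ = 1.3175 rad.
Bracket: h₀ sin ϕ sin δ + cos ϕ cos δ sin h₀ = 1.3175×0.62796×-0.29655 + 0.77824×0.95502×0.96810 = -0.245347 + 0.719526 = 0.474179.
Q̄ = (S_0/π) × [bracket] = (671/π) × 0.474179 = 101.28 W/m².
Daily total = Q̄ × 12.80 h × 3600 s/h = 101.28 × 12.80 × 3600 / 10⁶ = 4.667 MJ/m².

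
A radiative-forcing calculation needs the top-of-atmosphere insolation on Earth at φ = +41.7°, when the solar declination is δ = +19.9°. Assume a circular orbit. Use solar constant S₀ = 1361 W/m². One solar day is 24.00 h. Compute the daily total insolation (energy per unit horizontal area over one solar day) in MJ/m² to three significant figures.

cos H₀ = −tan(+41.7°) tan(+19.900°) = -0.3225, H₀ = 1.8992 rad.
Bracket: H₀ sin φ sin δ + cos φ cos δ sin H₀ = 1.8992×0.66523×0.34038 + 0.74664×0.94029×0.94656 = 0.430038 + 0.664540 = 1.094578.
Q̄ = (S₀/π) × [bracket] = (1361/π) × 1.094578 = 474.19 W/m².
Daily total = Q̄ × 24.00 h × 3600 s/h = 474.19 × 24.00 × 3600 / 10⁶ = 40.97 MJ/m².

41.0 MJ/m²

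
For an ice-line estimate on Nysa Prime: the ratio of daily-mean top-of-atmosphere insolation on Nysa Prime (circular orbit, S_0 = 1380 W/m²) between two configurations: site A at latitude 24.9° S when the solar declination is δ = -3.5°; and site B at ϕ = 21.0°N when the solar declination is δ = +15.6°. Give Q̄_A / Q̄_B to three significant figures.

Q̄_A / Q̄_B ≈ 0.896

— Configuration A (ϕ=-24.9°):
cos h₀ = −tan(-24.9°) tan(-3.500°) = -0.0284, h₀ = 1.5992 rad.
Bracket: h₀ sin ϕ sin δ + cos ϕ cos δ sin h₀ = 1.5992×-0.42104×-0.06105 + 0.90704×0.99813×0.99960 = 0.041107 + 0.904982 = 0.946089.
Q̄ = (S_0/π) × [bracket] = (1380/π) × 0.946089 = 415.59 W/m².
— Configuration B (ϕ=+21.0°):
cos h₀ = −tan(+21.0°) tan(+15.600°) = -0.1072, h₀ = 1.6782 rad.
Bracket: h₀ sin ϕ sin δ + cos ϕ cos δ sin h₀ = 1.6782×0.35837×0.26892 + 0.93358×0.96316×0.99424 = 0.161733 + 0.894008 = 1.055741.
Q̄ = (S_0/π) × [bracket] = (1380/π) × 1.055741 = 463.75 W/m².
Ratio Q̄_A / Q̄_B = 415.59 / 463.75 = 0.8962.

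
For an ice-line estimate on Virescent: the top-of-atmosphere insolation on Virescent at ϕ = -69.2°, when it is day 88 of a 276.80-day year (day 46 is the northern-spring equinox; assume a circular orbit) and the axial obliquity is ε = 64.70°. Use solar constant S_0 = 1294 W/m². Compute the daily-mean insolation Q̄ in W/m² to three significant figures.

Q̄ ≈ 0.00 W/m²

Solar longitude: L_s = 360° × (88 − 46)/276.80 = 54.624°.
sin δ = sin 64.70° × sin 54.624° = 0.73716, so δ = +47.490°.
cos h₀ = −tan(-69.2°) tan(+47.490°) = 2.8719 ≥ 1 ⇒ polar night, h₀ = 0 and Q̄ = 0.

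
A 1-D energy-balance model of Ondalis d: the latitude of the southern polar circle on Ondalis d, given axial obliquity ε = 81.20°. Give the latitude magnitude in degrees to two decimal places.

8.80°

The polar circle is the lowest latitude that experiences at least one full rotation of continuous darkness at the northern-summer solstice; it lies at |ϕ| = 90° − ε = 90° − 81.20° = 8.80°.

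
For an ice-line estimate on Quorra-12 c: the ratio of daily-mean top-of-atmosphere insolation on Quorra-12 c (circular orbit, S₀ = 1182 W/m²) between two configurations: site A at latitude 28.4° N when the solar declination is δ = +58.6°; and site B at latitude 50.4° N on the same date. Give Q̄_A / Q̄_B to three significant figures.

— Configuration A (φ=+28.4°):
cos H₀ = −tan(+28.4°) tan(+58.600°) = -0.8858, H₀ = 2.6590 rad.
Bracket: H₀ sin φ sin δ + cos φ cos δ sin H₀ = 2.6590×0.47562×0.85355 + 0.87965×0.52101×0.46406 = 1.079462 + 0.212682 = 1.292144.
Q̄ = (S₀/π) × [bracket] = (1182/π) × 1.292144 = 486.16 W/m².
— Configuration B (φ=+50.4°):
cos H₀ = −tan(+50.4°) tan(+58.600°) = -1.9803 ≤ −1 ⇒ polar day, H₀ = π.
Bracket: H₀ sin φ sin δ + cos φ cos δ sin H₀ = 3.1416×0.77051×0.85355 + 0.63742×0.52101×0.00000 = 2.066132 + 0.000000 = 2.066132.
Q̄ = (S₀/π) × [bracket] = (1182/π) × 2.066132 = 777.37 W/m².
Ratio Q̄_A / Q̄_B = 486.16 / 777.37 = 0.6254.

Q̄_A / Q̄_B ≈ 0.625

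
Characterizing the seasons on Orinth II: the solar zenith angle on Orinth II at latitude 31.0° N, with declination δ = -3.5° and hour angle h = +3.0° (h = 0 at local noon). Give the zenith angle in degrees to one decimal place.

cos θ_z = sin φ sin δ + cos φ cos δ cos h = -0.031442 + 0.854396 = 0.822954.
θ_z = arccos(0.822954) = 34.6°.

θ_z = 34.6°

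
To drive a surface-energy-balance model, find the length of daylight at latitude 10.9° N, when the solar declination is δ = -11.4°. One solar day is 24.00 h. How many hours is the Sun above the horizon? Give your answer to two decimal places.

cos h₀ = −tan ϕ · tan δ = −tan(+10.9°) × tan(-11.400°) = 0.0388, so h₀ = 1.5320 rad = 87.77°.
Daylight = 2h₀/(2π) × 24.00 h = (1.5320/π) × 24.00 = 11.70 h.

11.70 h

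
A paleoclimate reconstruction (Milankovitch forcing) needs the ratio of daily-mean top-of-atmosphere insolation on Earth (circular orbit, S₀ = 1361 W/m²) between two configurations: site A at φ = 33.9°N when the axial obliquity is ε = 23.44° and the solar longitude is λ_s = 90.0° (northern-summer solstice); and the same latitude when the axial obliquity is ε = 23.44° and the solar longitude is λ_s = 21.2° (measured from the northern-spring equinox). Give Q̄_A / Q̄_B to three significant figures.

— Configuration A (φ=+33.9°):
Solar declination: sin δ = sin ε · sin λ_s = sin 23.44° × sin 90.0° = 0.39779, so δ = +23.440°.
cos H₀ = −tan(+33.9°) tan(+23.440°) = -0.2913, H₀ = 1.8664 rad.
Bracket: H₀ sin φ sin δ + cos φ cos δ sin H₀ = 1.8664×0.55775×0.39779 + 0.83001×0.91748×0.95662 = 0.414093 + 0.728483 = 1.142576.
Q̄ = (S₀/π) × [bracket] = (1361/π) × 1.142576 = 494.99 W/m².
— Configuration B (φ=+33.9°):
Solar declination: sin δ = sin ε · sin λ_s = sin 23.44° × sin 21.2° = 0.14385, so δ = +8.271°.
cos H₀ = −tan(+33.9°) tan(+8.271°) = -0.0977, H₀ = 1.6686 rad.
Bracket: H₀ sin φ sin δ + cos φ cos δ sin H₀ = 1.6686×0.55775×0.14385 + 0.83001×0.98960×0.99522 = 0.133876 + 0.817452 = 0.951328.
Q̄ = (S₀/π) × [bracket] = (1361/π) × 0.951328 = 412.13 W/m².
Ratio Q̄_A / Q̄_B = 494.99 / 412.13 = 1.201.

Q̄_A / Q̄_B ≈ 1.20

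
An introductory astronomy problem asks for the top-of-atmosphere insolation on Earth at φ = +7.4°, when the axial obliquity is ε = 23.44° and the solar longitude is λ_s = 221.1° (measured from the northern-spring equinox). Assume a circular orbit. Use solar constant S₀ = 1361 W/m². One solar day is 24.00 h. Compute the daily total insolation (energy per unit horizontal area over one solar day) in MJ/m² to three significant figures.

33.9 MJ/m²

Solar declination: sin δ = sin ε · sin λ_s = sin 23.44° × sin 221.1° = -0.26150, so δ = -15.159°.
cos H₀ = −tan(+7.4°) tan(-15.159°) = 0.0352, H₀ = 1.5356 rad.
Bracket: H₀ sin φ sin δ + cos φ cos δ sin H₀ = 1.5356×0.12880×-0.26150 + 0.99167×0.96520×0.99938 = -0.051721 + 0.956566 = 0.904845.
Q̄ = (S₀/π) × [bracket] = (1361/π) × 0.904845 = 392.00 W/m².
Daily total = Q̄ × 24.00 h × 3600 s/h = 392.00 × 24.00 × 3600 / 10⁶ = 33.87 MJ/m².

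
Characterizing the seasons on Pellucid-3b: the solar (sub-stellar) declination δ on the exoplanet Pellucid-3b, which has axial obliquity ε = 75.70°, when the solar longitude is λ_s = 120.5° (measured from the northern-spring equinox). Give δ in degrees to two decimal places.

sin δ = sin ε · sin λ_s = sin 75.70° × sin 120.5° = 0.834932.
δ = arcsin(0.834932) = +56.61°.

δ = +56.61°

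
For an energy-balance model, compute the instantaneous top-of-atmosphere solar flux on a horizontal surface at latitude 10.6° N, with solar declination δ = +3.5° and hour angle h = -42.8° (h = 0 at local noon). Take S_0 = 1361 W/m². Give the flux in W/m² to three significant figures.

cos θ_z = sin ϕ sin δ + cos ϕ cos δ cos h = 0.011230 + 0.719864 = 0.731094.
Flux = S_0 · cos θ_z = 1361 × 0.731094 = 995.0 W/m².

995 W/m²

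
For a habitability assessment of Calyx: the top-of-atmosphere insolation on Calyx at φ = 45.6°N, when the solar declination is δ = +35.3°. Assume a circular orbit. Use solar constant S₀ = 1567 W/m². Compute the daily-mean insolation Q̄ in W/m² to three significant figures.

Q̄ ≈ 687 W/m²

cos H₀ = −tan(+45.6°) tan(+35.300°) = -0.7230, H₀ = 2.3790 rad.
Bracket: H₀ sin φ sin δ + cos φ cos δ sin H₀ = 2.3790×0.71447×0.57786 + 0.69966×0.81614×0.69082 = 0.982203 + 0.394472 = 1.376675.
Q̄ = (S₀/π) × [bracket] = (1567/π) × 1.376675 = 686.7 W/m².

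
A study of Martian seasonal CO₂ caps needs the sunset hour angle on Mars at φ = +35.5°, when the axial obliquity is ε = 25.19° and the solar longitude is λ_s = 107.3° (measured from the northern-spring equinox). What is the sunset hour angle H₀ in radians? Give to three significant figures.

H₀ = 1.89 rad

Solar declination: sin δ = sin ε · sin λ_s = sin 25.19° × sin 107.3° = 0.40637, so δ = +23.977°.
cos H₀ = −tan φ · tan δ = −tan(+35.5°) × tan(+23.977°) = -0.3172, so H₀ = 1.8936 rad = 108.50°.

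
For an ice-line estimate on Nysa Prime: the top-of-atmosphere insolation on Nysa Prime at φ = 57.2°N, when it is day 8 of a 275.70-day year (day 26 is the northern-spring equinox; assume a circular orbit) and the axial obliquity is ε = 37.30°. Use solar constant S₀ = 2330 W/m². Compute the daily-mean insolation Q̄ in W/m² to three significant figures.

Q̄ ≈ 183 W/m²

Solar longitude: λ_s = 360° × (8 − 26)/275.70 = -23.504°, i.e. -23.504° + 360° = 336.496°.
sin δ = sin 37.30° × sin 336.496° = -0.24167, so δ = -13.985°.
cos H₀ = −tan(+57.2°) tan(-13.985°) = 0.3865, H₀ = 1.1740 rad.
Bracket: H₀ sin φ sin δ + cos φ cos δ sin H₀ = 1.1740×0.84057×-0.24167 + 0.54171×0.97036×0.92231 = -0.238487 + 0.484816 = 0.246329.
Q̄ = (S₀/π) × [bracket] = (2330/π) × 0.246329 = 182.7 W/m².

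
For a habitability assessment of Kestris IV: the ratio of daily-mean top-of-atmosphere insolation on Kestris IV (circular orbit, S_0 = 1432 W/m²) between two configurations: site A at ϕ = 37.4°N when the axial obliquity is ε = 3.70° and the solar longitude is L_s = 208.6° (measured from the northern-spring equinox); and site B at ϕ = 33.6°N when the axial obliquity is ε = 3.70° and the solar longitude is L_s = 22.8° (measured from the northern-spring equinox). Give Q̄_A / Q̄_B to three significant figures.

Q̄_A / Q̄_B ≈ 0.895

— Configuration A (ϕ=+37.4°):
Solar declination: sin δ = sin ε · sin L_s = sin 3.70° × sin 208.6° = -0.03089, so δ = -1.770°.
cos h₀ = −tan(+37.4°) tan(-1.770°) = 0.0236, h₀ = 1.5472 rad.
Bracket: h₀ sin ϕ sin δ + cos ϕ cos δ sin h₀ = 1.5472×0.60738×-0.03089 + 0.79441×0.99952×0.99972 = -0.029029 + 0.793806 = 0.764777.
Q̄ = (S_0/π) × [bracket] = (1432/π) × 0.764777 = 348.60 W/m².
— Configuration B (ϕ=+33.6°):
Solar declination: sin δ = sin ε · sin L_s = sin 3.70° × sin 22.8° = 0.02501, so δ = +1.433°.
cos h₀ = −tan(+33.6°) tan(+1.433°) = -0.0166, h₀ = 1.5874 rad.
Bracket: h₀ sin ϕ sin δ + cos ϕ cos δ sin h₀ = 1.5874×0.55339×0.02501 + 0.83292×0.99969×0.99986 = 0.021970 + 0.832545 = 0.854515.
Q̄ = (S_0/π) × [bracket] = (1432/π) × 0.854515 = 389.50 W/m².
Ratio Q̄_A / Q̄_B = 348.60 / 389.50 = 0.8950.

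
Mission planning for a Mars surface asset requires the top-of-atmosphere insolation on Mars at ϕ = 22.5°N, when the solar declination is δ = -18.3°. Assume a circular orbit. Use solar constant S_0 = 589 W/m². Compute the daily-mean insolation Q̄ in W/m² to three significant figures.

cos h₀ = −tan(+22.5°) tan(-18.300°) = 0.1370, h₀ = 1.4334 rad.
Bracket: h₀ sin ϕ sin δ + cos ϕ cos δ sin h₀ = 1.4334×0.38268×-0.31399 + 0.92388×0.94943×0.99057 = -0.172234 + 0.868888 = 0.696654.
Q̄ = (S_0/π) × [bracket] = (589/π) × 0.696654 = 130.6 W/m².

Q̄ ≈ 131 W/m²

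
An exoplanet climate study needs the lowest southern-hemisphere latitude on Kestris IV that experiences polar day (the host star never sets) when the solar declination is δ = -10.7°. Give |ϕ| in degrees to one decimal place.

Polar day requires cos h₀ = −tan ϕ tan δ ≤ −1, i.e. tan ϕ tan δ ≥ 1.
The boundary is |tan ϕ| · |tan δ| = 1, so |ϕ| = 90° − |δ| = 90° − 10.7° = 79.3° in the southern hemisphere.

|ϕ| = 79.3°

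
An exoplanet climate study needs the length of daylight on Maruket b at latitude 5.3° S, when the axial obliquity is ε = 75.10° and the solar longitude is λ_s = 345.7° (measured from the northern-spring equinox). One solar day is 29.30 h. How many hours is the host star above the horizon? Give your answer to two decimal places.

Solar declination: sin δ = sin ε · sin λ_s = sin 75.10° × sin 345.7° = -0.23869, so δ = -13.809°.
cos H₀ = −tan φ · tan δ = −tan(-5.3°) × tan(-13.809°) = -0.0228, so H₀ = 1.5936 rad = 91.31°.
Daylight = 2H₀/(2π) × 29.30 h = (1.5936/π) × 29.30 = 14.86 h.

14.86 h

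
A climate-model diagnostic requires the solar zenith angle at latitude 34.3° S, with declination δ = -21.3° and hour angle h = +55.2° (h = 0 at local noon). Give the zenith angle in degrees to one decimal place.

cos θ_z = sin ϕ sin δ + cos ϕ cos δ cos h = 0.204702 + 0.439260 = 0.643962.
θ_z = arccos(0.643962) = 49.9°.

θ_z = 49.9°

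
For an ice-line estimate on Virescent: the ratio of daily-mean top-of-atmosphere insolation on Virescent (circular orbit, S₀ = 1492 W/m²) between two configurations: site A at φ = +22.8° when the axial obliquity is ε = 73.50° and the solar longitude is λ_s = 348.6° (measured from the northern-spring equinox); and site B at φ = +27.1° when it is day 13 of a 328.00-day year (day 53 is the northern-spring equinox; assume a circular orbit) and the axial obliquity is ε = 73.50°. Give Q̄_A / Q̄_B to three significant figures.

— Configuration A (φ=+22.8°):
Solar declination: sin δ = sin ε · sin λ_s = sin 73.50° × sin 348.6° = -0.18952, so δ = -10.925°.
cos H₀ = −tan(+22.8°) tan(-10.925°) = 0.0811, H₀ = 1.4896 rad.
Bracket: H₀ sin φ sin δ + cos φ cos δ sin H₀ = 1.4896×0.38752×-0.18952 + 0.92186×0.98188×0.99670 = -0.109400 + 0.902169 = 0.792769.
Q̄ = (S₀/π) × [bracket] = (1492/π) × 0.792769 = 376.50 W/m².
— Configuration B (φ=+27.1°):
Solar longitude: λ_s = 360° × (13 − 53)/328.00 = -43.902°, i.e. -43.902° + 360° = 316.098°.
sin δ = sin 73.50° × sin 316.098° = -0.66488, so δ = -41.673°.
cos H₀ = −tan(+27.1°) tan(-41.673°) = 0.4555, H₀ = 1.0979 rad.
Bracket: H₀ sin φ sin δ + cos φ cos δ sin H₀ = 1.0979×0.45554×-0.66488 + 0.89021×0.74695×0.89024 = -0.332531 + 0.591958 = 0.259427.
Q̄ = (S₀/π) × [bracket] = (1492/π) × 0.259427 = 123.21 W/m².
Ratio Q̄_A / Q̄_B = 376.50 / 123.21 = 3.056.

Q̄_A / Q̄_B ≈ 3.06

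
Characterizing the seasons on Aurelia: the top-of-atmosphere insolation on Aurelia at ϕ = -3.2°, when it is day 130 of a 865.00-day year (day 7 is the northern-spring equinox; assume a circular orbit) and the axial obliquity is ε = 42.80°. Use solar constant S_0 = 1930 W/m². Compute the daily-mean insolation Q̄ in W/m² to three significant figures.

Solar longitude: L_s = 360° × (130 − 7)/865.00 = 51.191°.
sin δ = sin 42.80° × sin 51.191° = 0.52945, so δ = +31.968°.
cos h₀ = −tan(-3.2°) tan(+31.968°) = 0.0349, h₀ = 1.5359 rad.
Bracket: h₀ sin ϕ sin δ + cos ϕ cos δ sin h₀ = 1.5359×-0.05582×0.52945 + 0.99844×0.84834×0.99939 = -0.045392 + 0.846500 = 0.801108.
Q̄ = (S_0/π) × [bracket] = (1930/π) × 0.801108 = 492.2 W/m².

Q̄ ≈ 492 W/m²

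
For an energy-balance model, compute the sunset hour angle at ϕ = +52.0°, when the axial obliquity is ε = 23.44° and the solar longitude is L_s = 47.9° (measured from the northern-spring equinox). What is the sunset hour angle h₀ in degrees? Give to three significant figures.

h₀ = 113°

Solar declination: sin δ = sin ε · sin L_s = sin 23.44° × sin 47.9° = 0.29515, so δ = +17.166°.
cos h₀ = −tan ϕ · tan δ = −tan(+52.0°) × tan(+17.166°) = -0.3954, so h₀ = 1.9773 rad = 113.29°.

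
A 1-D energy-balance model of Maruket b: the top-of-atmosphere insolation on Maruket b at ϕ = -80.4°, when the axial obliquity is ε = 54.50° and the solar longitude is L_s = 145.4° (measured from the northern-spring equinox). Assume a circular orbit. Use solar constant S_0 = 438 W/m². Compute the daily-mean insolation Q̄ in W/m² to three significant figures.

Q̄ ≈ 0.00 W/m²

Solar declination: sin δ = sin ε · sin L_s = sin 54.50° × sin 145.4° = 0.46229, so δ = +27.535°.
cos h₀ = −tan(-80.4°) tan(+27.535°) = 3.0824 ≥ 1 ⇒ polar night, h₀ = 0 and Q̄ = 0.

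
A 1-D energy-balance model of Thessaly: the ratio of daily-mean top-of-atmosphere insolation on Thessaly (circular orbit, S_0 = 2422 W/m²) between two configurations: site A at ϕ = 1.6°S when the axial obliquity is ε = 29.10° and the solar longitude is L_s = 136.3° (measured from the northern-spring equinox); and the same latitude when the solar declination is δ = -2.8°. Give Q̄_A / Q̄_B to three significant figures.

— Configuration A (ϕ=-1.6°):
Solar declination: sin δ = sin ε · sin L_s = sin 29.10° × sin 136.3° = 0.33600, so δ = +19.633°.
cos h₀ = −tan(-1.6°) tan(+19.633°) = 0.0100, h₀ = 1.5608 rad.
Bracket: h₀ sin ϕ sin δ + cos ϕ cos δ sin h₀ = 1.5608×-0.02792×0.33600 + 0.99961×0.94186×0.99995 = -0.014642 + 0.941446 = 0.926804.
Q̄ = (S_0/π) × [bracket] = (2422/π) × 0.926804 = 714.52 W/m².
— Configuration B (ϕ=-1.6°):
cos h₀ = −tan(-1.6°) tan(-2.800°) = -0.0014, h₀ = 1.5722 rad.
Bracket: h₀ sin ϕ sin δ + cos ϕ cos δ sin h₀ = 1.5722×-0.02792×-0.04885 + 0.99961×0.99881×1.00000 = 0.002144 + 0.998420 = 1.000564.
Q̄ = (S_0/π) × [bracket] = (2422/π) × 1.000564 = 771.38 W/m².
Ratio Q̄_A / Q̄_B = 714.52 / 771.38 = 0.9263.

Q̄_A / Q̄_B ≈ 0.926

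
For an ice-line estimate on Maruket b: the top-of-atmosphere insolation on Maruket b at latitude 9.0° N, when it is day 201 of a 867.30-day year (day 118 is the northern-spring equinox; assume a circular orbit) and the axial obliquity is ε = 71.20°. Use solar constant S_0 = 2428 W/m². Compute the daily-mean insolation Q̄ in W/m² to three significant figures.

Solar longitude: L_s = 360° × (201 − 118)/867.30 = 34.452°.
sin δ = sin 71.20° × sin 34.452° = 0.53553, so δ = +32.380°.
cos h₀ = −tan(+9.0°) tan(+32.380°) = -0.1004, h₀ = 1.6714 rad.
Bracket: h₀ sin ϕ sin δ + cos ϕ cos δ sin h₀ = 1.6714×0.15643×0.53553 + 0.98769×0.84452×0.99494 = 0.140018 + 0.829903 = 0.969921.
Q̄ = (S_0/π) × [bracket] = (2428/π) × 0.969921 = 749.6 W/m².

Q̄ ≈ 750 W/m²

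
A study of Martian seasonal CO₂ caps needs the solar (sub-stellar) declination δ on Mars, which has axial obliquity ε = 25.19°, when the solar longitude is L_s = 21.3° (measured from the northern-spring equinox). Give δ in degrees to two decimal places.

δ = +8.89°

sin δ = sin ε · sin L_s = sin 25.19° × sin 21.3° = 0.154607.
δ = arcsin(0.154607) = +8.89°.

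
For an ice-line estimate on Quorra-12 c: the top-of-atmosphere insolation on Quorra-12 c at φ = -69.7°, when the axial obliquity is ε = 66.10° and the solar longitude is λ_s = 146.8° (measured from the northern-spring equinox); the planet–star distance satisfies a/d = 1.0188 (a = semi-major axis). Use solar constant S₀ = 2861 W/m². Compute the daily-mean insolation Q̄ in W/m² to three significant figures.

Q̄ ≈ 0.00 W/m²

Solar declination: sin δ = sin ε · sin λ_s = sin 66.10° × sin 146.8° = 0.50061, so δ = +30.040°.
cos H₀ = −tan(-69.7°) tan(+30.040°) = 1.5633 ≥ 1 ⇒ polar night, H₀ = 0 and Q̄ = 0.
Inverse-square distance factor (a/d)² = 1.0188² = 1.037953.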